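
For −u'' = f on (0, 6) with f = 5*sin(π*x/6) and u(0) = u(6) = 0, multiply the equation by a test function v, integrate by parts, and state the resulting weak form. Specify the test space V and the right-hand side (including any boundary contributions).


V = H^1_0(0, 6) (so v(0) = v(6) = 0); weak form: ∫_0^6 u'v' dx = ∫_0^6 (5*sin(π*x/6)) v dx for all v ∈ V.

Multiply both sides by a test function v and integrate from 0 to 6:
  ∫_0^6 −u''(x) v(x) dx = ∫_0^6 f(x) v(x) dx.
Integrate the LHS by parts once:
  ∫_0^6 −u'' v dx = −[u'(x) v(x)]_0^6 + ∫_0^6 u'(x) v'(x) dx.
Thus ∫_0^6 u'(x) v'(x) dx = ∫_0^6 f(x) v(x) dx + [u'(x) v(x)]_0^6.
Choose V so that boundary terms are either known or forced to vanish.
u is Dirichlet: u(0) = u(6) = 0. Let V = H^1_0(0, 6); then v(0) = v(6) = 0, and [u' v]_0^6 = 0.
Weak formulation: find u (satisfying any essential BC) such that ∫_0^6 u'(x) v'(x) dx = ∫_0^6 f v dx for all v ∈ V.
Substituting f(x) = 5*sin(π*x/6), the right-hand side is ∫_0^6 (5*sin(π*x/6)) v dx.


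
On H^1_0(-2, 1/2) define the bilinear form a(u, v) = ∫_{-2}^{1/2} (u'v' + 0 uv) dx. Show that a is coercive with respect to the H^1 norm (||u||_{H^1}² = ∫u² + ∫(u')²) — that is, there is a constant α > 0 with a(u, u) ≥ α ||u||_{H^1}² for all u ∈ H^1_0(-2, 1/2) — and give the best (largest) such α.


α = 4*π^2/(25 + 4*π^2)

Coercivity of a(·,·) on H^1_0(-2, 1/2) means a(u, u) ≥ α ||u||_{H^1}² for every u ∈ H^1_0.
The interval has length L = 5/2, and Poincaré/coercivity depend only on L. Here a(u, u) = ∫(u')² + (0)·∫u².
Here c = 0, so a(u,u) = ∫(u')² alone. The condition a(u,u) ≥ α||u||_{H^1}² reads (1−α)∫(u')² ≥ (α−c)∫u². Any admissible α is ≤ 1 (rapidly oscillating u have ∫u²/∫(u')² → 0), and α = 1 would force 0 ≥ (1−c)∫u², impossible since c < 1; so 1−α > 0. By the sharp Poincaré inequality on H^1_0 of an interval of length L, ∫(u')² ≥ (π/L)²∫u² with equality for the first sine mode sin(π(x−x₀)/L) (x₀ the left endpoint), so the inequality holds for all u iff (1−α)(π/L)² ≥ α − c, i.e. α ≤ ((π/L)² + c)/((π/L)² + 1) = (1 + c(L/π)²)/(1 + (L/π)²). (Direct route, valid since c ≤ 0: Poincaré gives c∫u² ≥ c(L/π)²∫(u')², so a(u,u) ≥ (1 + c(L/π)²)∫(u')², while ||u||_{H^1}² ≤ (1 + (L/π)²)∫(u')²; dividing yields the same α.) With (π/L)² = 4*π^2/25 and c = 0, the largest admissible constant is α = ((π/L)² + c)/((π/L)² + 1).
Simplifying, α = 4*π^2/(25 + 4*π^2).


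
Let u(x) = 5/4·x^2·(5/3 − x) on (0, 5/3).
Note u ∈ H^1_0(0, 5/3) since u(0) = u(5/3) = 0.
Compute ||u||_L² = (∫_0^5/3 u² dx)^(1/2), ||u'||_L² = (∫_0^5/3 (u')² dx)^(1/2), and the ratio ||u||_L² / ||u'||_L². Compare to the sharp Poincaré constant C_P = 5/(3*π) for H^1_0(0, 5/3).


||u||_L² / ||u'||_L² = 5*sqrt(14)/42 < C_P = 5/(3*π).

u(x) = 5/4·x^2·(5/3 − x), so u'(x) = 5*x*(10 - 9*x)/12.
u(x) = 5/4·x^2·(5/3 − x) vanishes at x = 0 and x = 5/3, so u ∈ H^1_0(0, 5/3). Differentiate via the product rule and integrate the resulting polynomials term by term.
  ∫_0^5/3 u² dx = ∫_0^5/3 (25*x^6/16 - 125*x^5/24 + 625*x^4/144) dx. Term by term:
    ∫_0^5/3 25*x^6/16 dx = 1953125/244944;  ∫_0^5/3 -125*x^5/24 dx = -1953125/104976;  ∫_0^5/3 625*x^4/144 dx = 390625/34992.
  Sum: 1953125/244944 − 1953125/104976 + 390625/34992 = 390625/734832.
  ∫_0^5/3 (u')² dx = ∫_0^5/3 (225*x^4/16 - 125*x^3/4 + 625*x^2/36) dx. Term by term:
    ∫_0^5/3 225*x^4/16 dx = 15625/432;  ∫_0^5/3 -125*x^3/4 dx = -78125/1296;  ∫_0^5/3 625*x^2/36 dx = 78125/2916.
  Sum: 15625/432 − 78125/1296 + 78125/2916 = 15625/5832.
∫_0^5/3 u² dx = 390625/734832, so ||u||_L² = 625*sqrt(7)/2268.
∫_0^5/3 (u')² dx = 15625/5832, so ||u'||_L² = 125*sqrt(2)/108.
Ratio ||u||_L² / ||u'||_L² = 5*sqrt(14)/42.
Sharp Poincaré constant on H^1_0(0, 5/3) is C_P = L/π = 5/(3*π), achieved by sin(3*π/5·x).
A polynomial bump cannot attain the sharp Poincaré constant (only the first sine eigenfunction does), so the ratio is strictly less than C_P, consistent with ||u||_L² ≤ C_P ||u'||_L².


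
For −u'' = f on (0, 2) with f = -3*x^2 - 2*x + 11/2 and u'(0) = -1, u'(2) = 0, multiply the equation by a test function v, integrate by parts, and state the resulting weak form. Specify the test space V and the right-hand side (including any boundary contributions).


V = H^1(0, 2) (v unrestricted at boundary; u is determined up to an additive constant); weak form: ∫_0^2 u'v' dx = ∫_0^2 (-3*x^2 - 2*x + 11/2) v dx + v(0) for all v ∈ V.

Multiply both sides by a test function v and integrate from 0 to 2:
  ∫_0^2 −u''(x) v(x) dx = ∫_0^2 f(x) v(x) dx.
Integrate the LHS by parts once:
  ∫_0^2 −u'' v dx = −[u'(x) v(x)]_0^2 + ∫_0^2 u'(x) v'(x) dx.
Thus ∫_0^2 u'(x) v'(x) dx = ∫_0^2 f(x) v(x) dx + [u'(x) v(x)]_0^2.
Choose V so that boundary terms are either known or forced to vanish.
u has inhomogeneous Neumann u'(0) = -1, u'(2) = 0. [u' v]_0^2 = (0)·v(2) − (-1)·v(0) = v(0). Take V = H^1(0, 2); boundary term becomes part of RHS.
Weak formulation: find u (satisfying any essential BC) such that ∫_0^2 u'(x) v'(x) dx = ∫_0^2 f v dx + v(0) for all v ∈ V (Neumann data are natural BCs: they enter the RHS as boundary terms).
Substituting f(x) = -3*x^2 - 2*x + 11/2, the right-hand side is ∫_0^2 (-3*x^2 - 2*x + 11/2) v dx + v(0).
Compatibility check (pure Neumann): taking v ≡ 1 ∈ V gives 0 = ∫_0^2 f dx + (0) − (-1), i.e. ∫_0^2 f dx must equal u'(0) − u'(2) = -1. Indeed ∫_0^2 (-3*x^2 - 2*x + 11/2) dx = -1, so the data are compatible. The solution is then unique only up to an additive constant (fix it e.g. by requiring ∫_0^2 u dx = 0).


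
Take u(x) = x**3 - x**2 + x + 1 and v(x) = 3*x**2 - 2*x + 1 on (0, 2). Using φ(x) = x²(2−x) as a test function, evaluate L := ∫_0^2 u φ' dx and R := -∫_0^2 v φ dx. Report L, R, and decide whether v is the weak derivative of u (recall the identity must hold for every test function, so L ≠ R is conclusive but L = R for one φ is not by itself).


LHS = -68/15, RHS = -68/15. Yes, v = u' weakly.

u(x) = x**3 - x**2 + x + 1, classical derivative u'(x) = 3*x**2 - 2*x + 1.
φ(x) = x²(2−x), so φ'(x) = x*(4 - 3*x).
Note φ(0) = φ(2) = 0, so the boundary term u·φ vanishes.
LHS = ∫_0^2 u(x) φ'(x) dx = ∫_0^2 (-3*x^5 + 7*x^4 - 7*x^3 + x^2 + 4*x) dx. Term by term:
  ∫_0^2 -3*x^5 dx = -32;  ∫_0^2 7*x^4 dx = 224/5;  ∫_0^2 -7*x^3 dx = -28;
  ∫_0^2 x^2 dx = 8/3;  ∫_0^2 4*x dx = 8.
Sum: -32 + 224/5 − 28 + 8/3 + 8 = -68/15.
So LHS = -68/15.
∫_0^2 v(x) φ(x) dx = ∫_0^2 (-3*x^5 + 8*x^4 - 5*x^3 + 2*x^2) dx. Term by term:
  ∫_0^2 -3*x^5 dx = -32;  ∫_0^2 8*x^4 dx = 256/5;  ∫_0^2 -5*x^3 dx = -20;
  ∫_0^2 2*x^2 dx = 16/3.
Sum: -32 + 256/5 − 20 + 16/3 = 68/15.
So RHS = -∫_0^2 v(x) φ(x) dx = -68/15.
LHS = RHS, so the identity holds for this test φ.
Moreover u is smooth here and v(x) = u'(x) = 3*x**2 - 2*x + 1 pointwise, so the identity holds for every test function. Hence v is the weak derivative of u.


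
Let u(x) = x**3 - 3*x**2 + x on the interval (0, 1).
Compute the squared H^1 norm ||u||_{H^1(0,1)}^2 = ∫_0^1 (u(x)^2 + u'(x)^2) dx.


||u||_{H^1}^2 = 83/42

The H^1 norm (squared) on an interval (0, L) is
  ||u||_{H^1}^2 = ∫_0^L u(x)^2 dx + ∫_0^L u'(x)^2 dx.
Compute u'(x) = 3*x**2 - 6*x + 1.
Then u(x)^2 = x**6 - 6*x**5 + 11*x**4 - 6*x**3 + x**2 and u'(x)^2 = 9*x**4 - 36*x**3 + 42*x**2 - 12*x + 1.
Integrate each monomial from 0 to 1 using ∫_0^1 c·x^n dx = c·1^(n+1)/(n+1):
  ∫_0^1 u(x)^2 dx = ∫_0^1 (x^6 - 6*x^5 + 11*x^4 - 6*x^3 + x^2) dx. Term by term:
    ∫_0^1 x^6 dx = 1/7;  ∫_0^1 -6*x^5 dx = -1;  ∫_0^1 11*x^4 dx = 11/5;
    ∫_0^1 -6*x^3 dx = -3/2;  ∫_0^1 x^2 dx = 1/3.
  Sum: 1/7 − 1 + 11/5 − 3/2 + 1/3 = 37/210.
  ∫_0^1 u'(x)^2 dx = ∫_0^1 (9*x^4 - 36*x^3 + 42*x^2 - 12*x + 1) dx. Term by term:
    ∫_0^1 9*x^4 dx = 9/5;  ∫_0^1 -36*x^3 dx = -9;  ∫_0^1 42*x^2 dx = 14;
    ∫_0^1 -12*x dx = -6;  ∫_0^1 1 dx = 1.
  Sum: 9/5 − 9 + 14 − 6 + 1 = 9/5.
Adding: ||u||_{H^1}^2 = 37/210 + 9/5 = 83/42.


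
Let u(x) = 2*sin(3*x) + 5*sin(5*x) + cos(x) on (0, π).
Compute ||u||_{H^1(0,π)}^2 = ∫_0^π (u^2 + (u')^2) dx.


||u||_{H^1(0,π)}^2 = 346*π

u'(x) = -sin(x) + 6*cos(3*x) + 25*cos(5*x).
Expand u² and (u')² and integrate term by term on (0, π), using: for integers n ≥ 1, ∫_0^π sin²(nx) dx = ∫_0^π cos²(nx) dx = π/2; for n ≠ n', ∫_0^π sin(nx)sin(n'x) dx = ∫_0^π cos(nx)cos(n'x) dx = 0; and by product-to-sum, ∫_0^π sin(nx)cos(n'x) dx = ½∫_0^π [sin((n+n')x) + sin((n−n')x)] dx, which is 0 when n+n' is even and 2n/(n²−n'²) when n+n' is odd (it need not vanish on (0, π)).
  u² squared terms: (2)²·∫sin(3x)² dx = 4·π/2 = 2*π;  (5)²·∫sin(5x)² dx = 25·π/2 = 25*π/2;  (1)²·∫cos(x)² dx = 1·π/2 = π/2.
  u² cross terms: 2·(2)·(5)·∫sin(3x)·sin(5x) dx = 20·(0) = 0;  2·(2)·(1)·∫sin(3x)·cos(x) dx = 4·(0) = 0;  2·(5)·(1)·∫sin(5x)·cos(x) dx = 10·(0) = 0.
  So ∫_0^π u² dx = 2*π + 25*π/2 + π/2 + 0 + 0 + 0 = 15*π.
  (u')² squared terms: (-1)²·∫sin(x)² dx = 1·π/2 = π/2;  (6)²·∫cos(3x)² dx = 36·π/2 = 18*π;  (25)²·∫cos(5x)² dx = 625·π/2 = 625*π/2.
  (u')² cross terms: 2·(-1)·(6)·∫sin(x)·cos(3x) dx = -12·(0) = 0;  2·(-1)·(25)·∫sin(x)·cos(5x) dx = -50·(0) = 0;  2·(6)·(25)·∫cos(3x)·cos(5x) dx = 300·(0) = 0.
  So ∫_0^π (u')² dx = π/2 + 18*π + 625*π/2 + 0 + 0 + 0 = 331*π.
||u||_{H^1}^2 = (15*π) + (331*π) = 346*π.


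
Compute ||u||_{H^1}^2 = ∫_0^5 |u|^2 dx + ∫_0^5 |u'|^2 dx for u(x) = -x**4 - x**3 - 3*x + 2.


||u||_{H^1}^2 = 149578955/252

The H^1 norm (squared) on an interval (0, L) is
  ||u||_{H^1}^2 = ∫_0^L u(x)^2 dx + ∫_0^L u'(x)^2 dx.
Compute u'(x) = -4*x**3 - 3*x**2 - 3.
Then u(x)^2 = x**8 + 2*x**7 + x**6 + 6*x**5 + 2*x**4 - 4*x**3 + 9*x**2 - 12*x + 4 and u'(x)^2 = 16*x**6 + 24*x**5 + 9*x**4 + 24*x**3 + 18*x**2 + 9.
Integrate each monomial from 0 to 5 using ∫_0^5 c·x^n dx = c·5^(n+1)/(n+1):
  ∫_0^5 u(x)^2 dx = ∫_0^5 (x^8 + 2*x^7 + x^6 + 6*x^5 + 2*x^4 - 4*x^3 + 9*x^2 - 12*x + 4) dx. Term by term:
    ∫_0^5 x^8 dx = 1953125/9;  ∫_0^5 2*x^7 dx = 390625/4;  ∫_0^5 x^6 dx = 78125/7;
    ∫_0^5 6*x^5 dx = 15625;  ∫_0^5 2*x^4 dx = 1250;  ∫_0^5 -4*x^3 dx = -625;
    ∫_0^5 9*x^2 dx = 375;  ∫_0^5 -12*x dx = -150;  ∫_0^5 4 dx = 20.
  Sum: 1953125/9 + 390625/4 + 78125/7 + 15625 + 1250 − 625 + 375 − 150 + 20 = 86266115/252.
  ∫_0^5 u'(x)^2 dx = ∫_0^5 (16*x^6 + 24*x^5 + 9*x^4 + 24*x^3 + 18*x^2 + 9) dx. Term by term:
    ∫_0^5 16*x^6 dx = 1250000/7;  ∫_0^5 24*x^5 dx = 62500;  ∫_0^5 9*x^4 dx = 5625;
    ∫_0^5 24*x^3 dx = 3750;  ∫_0^5 18*x^2 dx = 750;  ∫_0^5 9 dx = 45.
  Sum: 1250000/7 + 62500 + 5625 + 3750 + 750 + 45 = 1758690/7.
Adding: ||u||_{H^1}^2 = 86266115/252 + 1758690/7 = 149578955/252.


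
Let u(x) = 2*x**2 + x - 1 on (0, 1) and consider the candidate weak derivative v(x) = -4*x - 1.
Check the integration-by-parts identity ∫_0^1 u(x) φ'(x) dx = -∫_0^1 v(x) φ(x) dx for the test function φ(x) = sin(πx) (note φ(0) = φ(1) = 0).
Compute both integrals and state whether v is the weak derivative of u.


LHS = -6/π, RHS = 6/π. No, v is not the weak derivative of u.

u(x) = 2*x**2 + x - 1, classical derivative u'(x) = 4*x + 1.
φ(x) = sin(πx), so φ'(x) = π*cos(π*x).
Note φ(0) = φ(1) = 0, so the boundary term u·φ vanishes.
LHS = ∫_0^1 u(x) φ'(x) dx = ∫_0^1 (2*π*x^2*cos(π*x) + π*x*cos(π*x) - π*cos(π*x)) dx. Term by term:
  ∫_0^1 -π*cos(π*x) dx = 0;  ∫_0^1 π*x*cos(π*x) dx = -2/π;  ∫_0^1 2*π*x^2*cos(π*x) dx = -4/π.
Sum: 0 − 2/π − 4/π = -6/π.
So LHS = -6/π.
∫_0^1 v(x) φ(x) dx = ∫_0^1 (-4*x*sin(π*x) - sin(π*x)) dx. Term by term:
  ∫_0^1 -sin(π*x) dx = -2/π;  ∫_0^1 -4*x*sin(π*x) dx = -4/π.
Sum: -2/π − 4/π = -6/π.
So RHS = -∫_0^1 v(x) φ(x) dx = 6/π.
LHS − RHS = -12/π ≠ 0, so the identity fails.
(For a valid weak derivative the identity must hold for EVERY test function, in particular this one. The failure shows v is NOT the weak derivative of u.)
Correct weak derivative would be u'(x) = 4*x + 1.


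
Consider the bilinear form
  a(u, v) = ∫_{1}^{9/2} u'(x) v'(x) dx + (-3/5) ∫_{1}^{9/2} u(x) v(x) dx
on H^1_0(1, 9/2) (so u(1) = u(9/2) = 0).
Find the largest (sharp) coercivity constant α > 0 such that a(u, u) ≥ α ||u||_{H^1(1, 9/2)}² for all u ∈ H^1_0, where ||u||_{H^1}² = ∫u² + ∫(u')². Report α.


α = (-147 + 20*π^2)/(5*(4*π^2 + 49))

Coercivity of a(·,·) on H^1_0(1, 9/2) means a(u, u) ≥ α ||u||_{H^1}² for every u ∈ H^1_0.
The interval has length L = 7/2, and Poincaré/coercivity depend only on L. Here a(u, u) = ∫(u')² + (-3/5)·∫u².
Here c = -3/5 < 0 with |c| < (π/L)² = 4*π^2/49, so coercivity still holds. The condition a(u,u) ≥ α||u||_{H^1}² reads (1−α)∫(u')² ≥ (α−c)∫u². Any admissible α is ≤ 1 (rapidly oscillating u have ∫u²/∫(u')² → 0), and α = 1 would force 0 ≥ (1−c)∫u², impossible since c < 1; so 1−α > 0. By the sharp Poincaré inequality on H^1_0 of an interval of length L, ∫(u')² ≥ (π/L)²∫u² with equality for the first sine mode sin(π(x−x₀)/L) (x₀ the left endpoint), so the inequality holds for all u iff (1−α)(π/L)² ≥ α − c, i.e. α ≤ ((π/L)² + c)/((π/L)² + 1) = (1 + c(L/π)²)/(1 + (L/π)²). (Direct route, valid since c ≤ 0: Poincaré gives c∫u² ≥ c(L/π)²∫(u')², so a(u,u) ≥ (1 + c(L/π)²)∫(u')², while ||u||_{H^1}² ≤ (1 + (L/π)²)∫(u')²; dividing yields the same α.) With (π/L)² = 4*π^2/49 and c = -3/5, the largest admissible constant is α = ((π/L)² + c)/((π/L)² + 1).
Simplifying, α = (-147 + 20*π^2)/(5*(4*π^2 + 49)).


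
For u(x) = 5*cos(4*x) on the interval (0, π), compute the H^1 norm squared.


||u||_{H^1(0,π)}^2 = 425*π/2

u'(x) = -20*sin(4*x).
Expand u² and (u')² and integrate term by term on (0, π), using: for integers n ≥ 1, ∫_0^π sin²(nx) dx = ∫_0^π cos²(nx) dx = π/2; for n ≠ n', ∫_0^π sin(nx)sin(n'x) dx = ∫_0^π cos(nx)cos(n'x) dx = 0; and by product-to-sum, ∫_0^π sin(nx)cos(n'x) dx = ½∫_0^π [sin((n+n')x) + sin((n−n')x)] dx, which is 0 when n+n' is even and 2n/(n²−n'²) when n+n' is odd (it need not vanish on (0, π)).
  u² squared terms: (5)²·∫cos(4x)² dx = 25·π/2 = 25*π/2.
  So ∫_0^π u² dx = 25*π/2.
  (u')² squared terms: (-20)²·∫sin(4x)² dx = 400·π/2 = 200*π.
  So ∫_0^π (u')² dx = 200*π.
||u||_{H^1}^2 = (25*π/2) + (200*π) = 425*π/2.


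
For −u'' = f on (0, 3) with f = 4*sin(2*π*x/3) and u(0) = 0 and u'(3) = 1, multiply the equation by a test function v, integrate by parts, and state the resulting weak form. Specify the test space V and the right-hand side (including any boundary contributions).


V = {v ∈ H^1(0, 3) : v(0) = 0} (test functions vanish at x = 0 where u is specified); weak form: ∫_0^3 u'v' dx = ∫_0^3 (4*sin(2*π*x/3)) v dx + v(3) for all v ∈ V.

Multiply both sides by a test function v and integrate from 0 to 3:
  ∫_0^3 −u''(x) v(x) dx = ∫_0^3 f(x) v(x) dx.
Integrate the LHS by parts once:
  ∫_0^3 −u'' v dx = −[u'(x) v(x)]_0^3 + ∫_0^3 u'(x) v'(x) dx.
Thus ∫_0^3 u'(x) v'(x) dx = ∫_0^3 f(x) v(x) dx + [u'(x) v(x)]_0^3.
Choose V so that boundary terms are either known or forced to vanish.
Mixed BC: u(0) = 0 (Dirichlet) and u'(3) = 1 (Neumann). Define V = {v ∈ H^1(0, 3) : v(0) = 0}. Then [u' v]_0^3 = u'(3)·v(3) − u'(0)·0 = v(3).
Weak formulation: find u (satisfying any essential BC) such that ∫_0^3 u'(x) v'(x) dx = ∫_0^3 f v dx + v(3) for all v ∈ V (Dirichlet at 0 absorbed into V; Neumann datum at x = 3 contributes the boundary term).
Substituting f(x) = 4*sin(2*π*x/3), the right-hand side is ∫_0^3 (4*sin(2*π*x/3)) v dx + v(3).


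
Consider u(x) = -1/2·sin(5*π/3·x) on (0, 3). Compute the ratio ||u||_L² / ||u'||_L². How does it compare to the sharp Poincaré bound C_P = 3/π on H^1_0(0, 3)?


||u||_L² / ||u'||_L² = 3/(5*π) < C_P = 3/π.

u(x) = -1/2·sin(5*π/3·x), so u'(x) = -5*π*cos(5*π*x/3)/6.
Writing u(x) = A·sin(kπx/L) with A = -1/2 and k = 5, use ∫_0^L sin²(kπx/L) dx = L/2 and ∫_0^L cos²(kπx/L) dx = L/2.
u² = 1/4·sin²(5*π/3·x) and (u')² = 25*π^2/36·cos²(5*π/3·x), and each of sin², cos² integrates to L/2 = 3/2 over (0, 3).
∫_0^3 u² dx = 3/8, so ||u||_L² = sqrt(6)/4.
∫_0^3 (u')² dx = 25*π^2/24, so ||u'||_L² = 5*sqrt(6)*π/12.
Ratio ||u||_L² / ||u'||_L² = 3/(5*π).
Sharp Poincaré constant on H^1_0(0, 3) is C_P = L/π = 3/π, achieved by sin(π/3·x).
This is the k = 5 harmonic; the ratio L/(kπ) is strictly less than C_P = L/π, consistent with the sharp inequality ||u||_L² ≤ C_P ||u'||_L².


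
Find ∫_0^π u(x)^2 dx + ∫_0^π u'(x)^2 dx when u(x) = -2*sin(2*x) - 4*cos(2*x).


||u||_{H^1(0,π)}^2 = 50*π

u'(x) = 8*sin(2*x) - 4*cos(2*x).
Expand u² and (u')² and integrate term by term on (0, π), using: for integers n ≥ 1, ∫_0^π sin²(nx) dx = ∫_0^π cos²(nx) dx = π/2; for n ≠ n', ∫_0^π sin(nx)sin(n'x) dx = ∫_0^π cos(nx)cos(n'x) dx = 0; and by product-to-sum, ∫_0^π sin(nx)cos(n'x) dx = ½∫_0^π [sin((n+n')x) + sin((n−n')x)] dx, which is 0 when n+n' is even and 2n/(n²−n'²) when n+n' is odd (it need not vanish on (0, π)).
  u² squared terms: (-4)²·∫cos(2x)² dx = 16·π/2 = 8*π;  (-2)²·∫sin(2x)² dx = 4·π/2 = 2*π.
  u² cross terms: 2·(-4)·(-2)·∫cos(2x)·sin(2x) dx = 16·(0) = 0.
  So ∫_0^π u² dx = 8*π + 2*π + 0 = 10*π.
  (u')² squared terms: (-4)²·∫cos(2x)² dx = 16·π/2 = 8*π;  (8)²·∫sin(2x)² dx = 64·π/2 = 32*π.
  (u')² cross terms: 2·(-4)·(8)·∫cos(2x)·sin(2x) dx = -64·(0) = 0.
  So ∫_0^π (u')² dx = 8*π + 32*π + 0 = 40*π.
||u||_{H^1}^2 = (10*π) + (40*π) = 50*π.


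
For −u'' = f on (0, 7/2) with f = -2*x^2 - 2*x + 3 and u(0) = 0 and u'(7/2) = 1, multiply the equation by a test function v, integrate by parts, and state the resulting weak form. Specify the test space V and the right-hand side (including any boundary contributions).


V = {v ∈ H^1(0, 7/2) : v(0) = 0} (test functions vanish at x = 0 where u is specified); weak form: ∫_0^7/2 u'v' dx = ∫_0^7/2 (-2*x^2 - 2*x + 3) v dx + v(7/2) for all v ∈ V.

Multiply both sides by a test function v and integrate from 0 to 7/2:
  ∫_0^7/2 −u''(x) v(x) dx = ∫_0^7/2 f(x) v(x) dx.
Integrate the LHS by parts once:
  ∫_0^7/2 −u'' v dx = −[u'(x) v(x)]_0^7/2 + ∫_0^7/2 u'(x) v'(x) dx.
Thus ∫_0^7/2 u'(x) v'(x) dx = ∫_0^7/2 f(x) v(x) dx + [u'(x) v(x)]_0^7/2.
Choose V so that boundary terms are either known or forced to vanish.
Mixed BC: u(0) = 0 (Dirichlet) and u'(7/2) = 1 (Neumann). Define V = {v ∈ H^1(0, 7/2) : v(0) = 0}. Then [u' v]_0^7/2 = u'(7/2)·v(7/2) − u'(0)·0 = v(7/2).
Weak formulation: find u (satisfying any essential BC) such that ∫_0^7/2 u'(x) v'(x) dx = ∫_0^7/2 f v dx + v(7/2) for all v ∈ V (Dirichlet at 0 absorbed into V; Neumann datum at x = 7/2 contributes the boundary term).
Substituting f(x) = -2*x^2 - 2*x + 3, the right-hand side is ∫_0^7/2 (-2*x^2 - 2*x + 3) v dx + v(7/2).


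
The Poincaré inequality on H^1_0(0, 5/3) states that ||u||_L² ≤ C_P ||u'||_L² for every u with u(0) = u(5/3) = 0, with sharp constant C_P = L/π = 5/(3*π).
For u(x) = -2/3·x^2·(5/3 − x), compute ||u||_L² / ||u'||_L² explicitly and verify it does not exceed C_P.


||u||_L² / ||u'||_L² = 5*sqrt(14)/42 < C_P = 5/(3*π).

u(x) = -2/3·x^2·(5/3 − x), so u'(x) = 2*x*(9*x - 10)/9.
u(x) = -2/3·x^2·(5/3 − x) vanishes at x = 0 and x = 5/3, so u ∈ H^1_0(0, 5/3). Differentiate via the product rule and integrate the resulting polynomials term by term.
  ∫_0^5/3 u² dx = ∫_0^5/3 (4*x^6/9 - 40*x^5/27 + 100*x^4/81) dx. Term by term:
    ∫_0^5/3 4*x^6/9 dx = 312500/137781;  ∫_0^5/3 -40*x^5/27 dx = -312500/59049;  ∫_0^5/3 100*x^4/81 dx = 62500/19683.
  Sum: 312500/137781 − 312500/59049 + 62500/19683 = 62500/413343.
  ∫_0^5/3 (u')² dx = ∫_0^5/3 (4*x^4 - 80*x^3/9 + 400*x^2/81) dx. Term by term:
    ∫_0^5/3 4*x^4 dx = 2500/243;  ∫_0^5/3 -80*x^3/9 dx = -12500/729;  ∫_0^5/3 400*x^2/81 dx = 50000/6561.
  Sum: 2500/243 − 12500/729 + 50000/6561 = 5000/6561.
∫_0^5/3 u² dx = 62500/413343, so ||u||_L² = 250*sqrt(7)/1701.
∫_0^5/3 (u')² dx = 5000/6561, so ||u'||_L² = 50*sqrt(2)/81.
Ratio ||u||_L² / ||u'||_L² = 5*sqrt(14)/42.
Sharp Poincaré constant on H^1_0(0, 5/3) is C_P = L/π = 5/(3*π), achieved by sin(3*π/5·x).
A polynomial bump cannot attain the sharp Poincaré constant (only the first sine eigenfunction does), so the ratio is strictly less than C_P, consistent with ||u||_L² ≤ C_P ||u'||_L².


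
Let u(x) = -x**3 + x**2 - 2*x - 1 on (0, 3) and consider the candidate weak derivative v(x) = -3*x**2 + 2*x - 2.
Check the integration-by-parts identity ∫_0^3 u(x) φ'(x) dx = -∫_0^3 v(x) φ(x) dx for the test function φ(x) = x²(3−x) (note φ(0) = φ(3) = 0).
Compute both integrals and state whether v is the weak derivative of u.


LHS = 621/10, RHS = 621/10. Yes, v = u' weakly.

u(x) = -x**3 + x**2 - 2*x - 1, classical derivative u'(x) = -3*x**2 + 2*x - 2.
φ(x) = x²(3−x), so φ'(x) = 3*x*(2 - x).
Note φ(0) = φ(3) = 0, so the boundary term u·φ vanishes.
LHS = ∫_0^3 u(x) φ'(x) dx = ∫_0^3 (3*x^5 - 9*x^4 + 12*x^3 - 9*x^2 - 6*x) dx. Term by term:
  ∫_0^3 3*x^5 dx = 729/2;  ∫_0^3 -9*x^4 dx = -2187/5;  ∫_0^3 12*x^3 dx = 243;
  ∫_0^3 -9*x^2 dx = -81;  ∫_0^3 -6*x dx = -27.
Sum: 729/2 − 2187/5 + 243 − 81 − 27 = 621/10.
So LHS = 621/10.
∫_0^3 v(x) φ(x) dx = ∫_0^3 (3*x^5 - 11*x^4 + 8*x^3 - 6*x^2) dx. Term by term:
  ∫_0^3 3*x^5 dx = 729/2;  ∫_0^3 -11*x^4 dx = -2673/5;  ∫_0^3 8*x^3 dx = 162;
  ∫_0^3 -6*x^2 dx = -54.
Sum: 729/2 − 2673/5 + 162 − 54 = -621/10.
So RHS = -∫_0^3 v(x) φ(x) dx = 621/10.
LHS = RHS, so the identity holds for this test φ.
Moreover u is smooth here and v(x) = u'(x) = -3*x**2 + 2*x - 2 pointwise, so the identity holds for every test function. Hence v is the weak derivative of u.


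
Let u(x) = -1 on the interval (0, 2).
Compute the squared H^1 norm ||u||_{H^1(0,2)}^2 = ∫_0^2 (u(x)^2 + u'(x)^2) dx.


||u||_{H^1}^2 = 2

The H^1 norm (squared) on an interval (0, L) is
  ||u||_{H^1}^2 = ∫_0^L u(x)^2 dx + ∫_0^L u'(x)^2 dx.
Compute u'(x) = 0.
Then u(x)^2 = 1 and u'(x)^2 = 0.
Integrate each monomial from 0 to 2 using ∫_0^2 c·x^n dx = c·2^(n+1)/(n+1):
  ∫_0^2 u(x)^2 dx = ∫_0^2 (1) dx. Term by term:
    ∫_0^2 1 dx = 2.
  ∫_0^2 u'(x)^2 dx = ∫_0^2 (0) dx. Term by term:
    ∫_0^2 0 dx = 0.
Adding: ||u||_{H^1}^2 = 2 + 0 = 2.


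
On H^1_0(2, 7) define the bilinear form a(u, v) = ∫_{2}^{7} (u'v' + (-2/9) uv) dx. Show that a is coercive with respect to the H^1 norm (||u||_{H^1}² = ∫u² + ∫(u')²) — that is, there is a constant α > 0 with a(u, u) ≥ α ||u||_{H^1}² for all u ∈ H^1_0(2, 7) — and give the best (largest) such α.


α = (-50/9 + π^2)/(π^2 + 25)

Coercivity of a(·,·) on H^1_0(2, 7) means a(u, u) ≥ α ||u||_{H^1}² for every u ∈ H^1_0.
The interval has length L = 5, and Poincaré/coercivity depend only on L. Here a(u, u) = ∫(u')² + (-2/9)·∫u².
Here c = -2/9 < 0 with |c| < (π/L)² = π^2/25, so coercivity still holds. The condition a(u,u) ≥ α||u||_{H^1}² reads (1−α)∫(u')² ≥ (α−c)∫u². Any admissible α is ≤ 1 (rapidly oscillating u have ∫u²/∫(u')² → 0), and α = 1 would force 0 ≥ (1−c)∫u², impossible since c < 1; so 1−α > 0. By the sharp Poincaré inequality on H^1_0 of an interval of length L, ∫(u')² ≥ (π/L)²∫u² with equality for the first sine mode sin(π(x−x₀)/L) (x₀ the left endpoint), so the inequality holds for all u iff (1−α)(π/L)² ≥ α − c, i.e. α ≤ ((π/L)² + c)/((π/L)² + 1) = (1 + c(L/π)²)/(1 + (L/π)²). (Direct route, valid since c ≤ 0: Poincaré gives c∫u² ≥ c(L/π)²∫(u')², so a(u,u) ≥ (1 + c(L/π)²)∫(u')², while ||u||_{H^1}² ≤ (1 + (L/π)²)∫(u')²; dividing yields the same α.) With (π/L)² = π^2/25 and c = -2/9, the largest admissible constant is α = ((π/L)² + c)/((π/L)² + 1).
Simplifying, α = (-50/9 + π^2)/(π^2 + 25).


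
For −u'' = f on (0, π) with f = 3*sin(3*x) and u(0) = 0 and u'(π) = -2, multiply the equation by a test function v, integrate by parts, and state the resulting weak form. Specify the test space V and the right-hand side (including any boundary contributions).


V = {v ∈ H^1(0, π) : v(0) = 0} (test functions vanish at x = 0 where u is specified); weak form: ∫_0^π u'v' dx = ∫_0^π (3*sin(3*x)) v dx − 2·v(π) for all v ∈ V.

Multiply both sides by a test function v and integrate from 0 to π:
  ∫_0^π −u''(x) v(x) dx = ∫_0^π f(x) v(x) dx.
Integrate the LHS by parts once:
  ∫_0^π −u'' v dx = −[u'(x) v(x)]_0^π + ∫_0^π u'(x) v'(x) dx.
Thus ∫_0^π u'(x) v'(x) dx = ∫_0^π f(x) v(x) dx + [u'(x) v(x)]_0^π.
Choose V so that boundary terms are either known or forced to vanish.
Mixed BC: u(0) = 0 (Dirichlet) and u'(π) = -2 (Neumann). Define V = {v ∈ H^1(0, π) : v(0) = 0}. Then [u' v]_0^π = u'(π)·v(π) − u'(0)·0 = − 2·v(π).
Weak formulation: find u (satisfying any essential BC) such that ∫_0^π u'(x) v'(x) dx = ∫_0^π f v dx − 2·v(π) for all v ∈ V (Dirichlet at 0 absorbed into V; Neumann datum at x = π contributes the boundary term).
Substituting f(x) = 3*sin(3*x), the right-hand side is ∫_0^π (3*sin(3*x)) v dx − 2·v(π).


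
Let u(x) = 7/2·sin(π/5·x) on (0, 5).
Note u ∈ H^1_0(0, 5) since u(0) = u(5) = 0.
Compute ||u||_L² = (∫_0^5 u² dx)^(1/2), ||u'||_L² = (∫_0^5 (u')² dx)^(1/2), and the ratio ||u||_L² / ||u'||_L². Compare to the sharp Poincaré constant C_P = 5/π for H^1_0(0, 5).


||u||_L² / ||u'||_L² = 5/π = C_P.

u(x) = 7/2·sin(π/5·x), so u'(x) = 7*π*cos(π*x/5)/10.
Writing u(x) = A·sin(kπx/L) with A = 7/2 and k = 1, use ∫_0^L sin²(kπx/L) dx = L/2 and ∫_0^L cos²(kπx/L) dx = L/2.
u² = 49/4·sin²(π/5·x) and (u')² = 49*π^2/100·cos²(π/5·x), and each of sin², cos² integrates to L/2 = 5/2 over (0, 5).
∫_0^5 u² dx = 245/8, so ||u||_L² = 7*sqrt(10)/4.
∫_0^5 (u')² dx = 49*π^2/40, so ||u'||_L² = 7*sqrt(10)*π/20.
Ratio ||u||_L² / ||u'||_L² = 5/π.
Sharp Poincaré constant on H^1_0(0, 5) is C_P = L/π = 5/π, achieved by sin(π/5·x).
This is the k = 1 eigenfunction (up to amplitude), so the ratio equals the sharp Poincaré constant exactly.


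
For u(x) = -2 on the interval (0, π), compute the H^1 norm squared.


||u||_{H^1(0,π)}^2 = 4*π

u'(x) = 0.
Expand u² and (u')² and integrate term by term on (0, π), using: for integers n ≥ 1, ∫_0^π sin²(nx) dx = ∫_0^π cos²(nx) dx = π/2; for n ≠ n', ∫_0^π sin(nx)sin(n'x) dx = ∫_0^π cos(nx)cos(n'x) dx = 0; and by product-to-sum, ∫_0^π sin(nx)cos(n'x) dx = ½∫_0^π [sin((n+n')x) + sin((n−n')x)] dx, which is 0 when n+n' is even and 2n/(n²−n'²) when n+n' is odd (it need not vanish on (0, π)). For the constant mode: ∫_0^π 1 dx = π, ∫_0^π cos(nx) dx = 0, ∫_0^π sin(nx) dx = (1−(−1)^n)/n.
  u² squared terms: (-2)²·∫1 dx = 4·π = 4*π.
  So ∫_0^π u² dx = 4*π.
  u' ≡ 0, so ∫_0^π (u')² dx = 0.
||u||_{H^1}^2 = (4*π) + (0) = 4*π.


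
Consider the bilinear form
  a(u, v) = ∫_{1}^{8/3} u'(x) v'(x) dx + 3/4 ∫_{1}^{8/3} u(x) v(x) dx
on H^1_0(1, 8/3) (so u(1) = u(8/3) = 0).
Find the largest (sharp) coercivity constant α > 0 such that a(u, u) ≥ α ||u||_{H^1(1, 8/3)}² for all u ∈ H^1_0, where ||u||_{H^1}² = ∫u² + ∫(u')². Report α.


α = 3*(25 + 12*π^2)/(4*(25 + 9*π^2))

Coercivity of a(·,·) on H^1_0(1, 8/3) means a(u, u) ≥ α ||u||_{H^1}² for every u ∈ H^1_0.
The interval has length L = 5/3, and Poincaré/coercivity depend only on L. Here a(u, u) = ∫(u')² + (3/4)·∫u².
Here 0 < c = 3/4 < 1. The condition a(u,u) ≥ α||u||_{H^1}² reads (1−α)∫(u')² ≥ (α−c)∫u². Any admissible α is ≤ 1 (rapidly oscillating u have ∫u²/∫(u')² → 0), and α = 1 would force 0 ≥ (1−c)∫u², impossible since c < 1; so 1−α > 0. By the sharp Poincaré inequality on H^1_0 of an interval of length L, ∫(u')² ≥ (π/L)²∫u² with equality for the first sine mode sin(π(x−x₀)/L) (x₀ the left endpoint), so the inequality holds for all u iff (1−α)(π/L)² ≥ α − c, i.e. α ≤ ((π/L)² + c)/((π/L)² + 1) = (1 + c(L/π)²)/(1 + (L/π)²). With (π/L)² = 9*π^2/25 and c = 3/4, the largest admissible constant is α = ((π/L)² + c)/((π/L)² + 1).
Simplifying, α = 3*(25 + 12*π^2)/(4*(25 + 9*π^2)).


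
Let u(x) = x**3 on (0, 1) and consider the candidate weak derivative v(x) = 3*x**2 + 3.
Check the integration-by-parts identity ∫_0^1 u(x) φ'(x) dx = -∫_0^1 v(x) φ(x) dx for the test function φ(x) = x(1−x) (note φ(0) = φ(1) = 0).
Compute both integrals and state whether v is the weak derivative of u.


LHS = -3/20, RHS = -13/20. No, v is not the weak derivative of u.

u(x) = x**3, classical derivative u'(x) = 3*x**2.
φ(x) = x(1−x), so φ'(x) = 1 - 2*x.
Note φ(0) = φ(1) = 0, so the boundary term u·φ vanishes.
LHS = ∫_0^1 u(x) φ'(x) dx = ∫_0^1 (-2*x^4 + x^3) dx. Term by term:
  ∫_0^1 -2*x^4 dx = -2/5;  ∫_0^1 x^3 dx = 1/4.
Sum: -2/5 + 1/4 = -3/20.
So LHS = -3/20.
∫_0^1 v(x) φ(x) dx = ∫_0^1 (-3*x^4 + 3*x^3 - 3*x^2 + 3*x) dx. Term by term:
  ∫_0^1 -3*x^4 dx = -3/5;  ∫_0^1 3*x^3 dx = 3/4;  ∫_0^1 -3*x^2 dx = -1;
  ∫_0^1 3*x dx = 3/2.
Sum: -3/5 + 3/4 − 1 + 3/2 = 13/20.
So RHS = -∫_0^1 v(x) φ(x) dx = -13/20.
LHS − RHS = 1/2 ≠ 0, so the identity fails.
(For a valid weak derivative the identity must hold for EVERY test function, in particular this one. The failure shows v is NOT the weak derivative of u.)
Correct weak derivative would be u'(x) = 3*x**2.


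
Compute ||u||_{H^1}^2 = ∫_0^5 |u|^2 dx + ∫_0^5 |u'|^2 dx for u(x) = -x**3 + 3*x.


||u||_{H^1}^2 = 88940/7

The H^1 norm (squared) on an interval (0, L) is
  ||u||_{H^1}^2 = ∫_0^L u(x)^2 dx + ∫_0^L u'(x)^2 dx.
Compute u'(x) = 3 - 3*x**2.
Then u(x)^2 = x**6 - 6*x**4 + 9*x**2 and u'(x)^2 = 9*x**4 - 18*x**2 + 9.
Integrate each monomial from 0 to 5 using ∫_0^5 c·x^n dx = c·5^(n+1)/(n+1):
  ∫_0^5 u(x)^2 dx = ∫_0^5 (x^6 - 6*x^4 + 9*x^2) dx. Term by term:
    ∫_0^5 x^6 dx = 78125/7;  ∫_0^5 -6*x^4 dx = -3750;  ∫_0^5 9*x^2 dx = 375.
  Sum: 78125/7 − 3750 + 375 = 54500/7.
  ∫_0^5 u'(x)^2 dx = ∫_0^5 (9*x^4 - 18*x^2 + 9) dx. Term by term:
    ∫_0^5 9*x^4 dx = 5625;  ∫_0^5 -18*x^2 dx = -750;  ∫_0^5 9 dx = 45.
  Sum: 5625 − 750 + 45 = 4920.
Adding: ||u||_{H^1}^2 = 54500/7 + 4920 = 88940/7.


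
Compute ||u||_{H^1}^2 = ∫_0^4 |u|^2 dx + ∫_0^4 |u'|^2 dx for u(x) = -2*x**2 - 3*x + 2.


||u||_{H^1}^2 = 31468/15

The H^1 norm (squared) on an interval (0, L) is
  ||u||_{H^1}^2 = ∫_0^L u(x)^2 dx + ∫_0^L u'(x)^2 dx.
Compute u'(x) = -4*x - 3.
Then u(x)^2 = 4*x**4 + 12*x**3 + x**2 - 12*x + 4 and u'(x)^2 = 16*x**2 + 24*x + 9.
Integrate each monomial from 0 to 4 using ∫_0^4 c·x^n dx = c·4^(n+1)/(n+1):
  ∫_0^4 u(x)^2 dx = ∫_0^4 (4*x^4 + 12*x^3 + x^2 - 12*x + 4) dx. Term by term:
    ∫_0^4 4*x^4 dx = 4096/5;  ∫_0^4 12*x^3 dx = 768;  ∫_0^4 x^2 dx = 64/3;
    ∫_0^4 -12*x dx = -96;  ∫_0^4 4 dx = 16.
  Sum: 4096/5 + 768 + 64/3 − 96 + 16 = 22928/15.
  ∫_0^4 u'(x)^2 dx = ∫_0^4 (16*x^2 + 24*x + 9) dx. Term by term:
    ∫_0^4 16*x^2 dx = 1024/3;  ∫_0^4 24*x dx = 192;  ∫_0^4 9 dx = 36.
  Sum: 1024/3 + 192 + 36 = 1708/3.
Adding: ||u||_{H^1}^2 = 22928/15 + 1708/3 = 31468/15.


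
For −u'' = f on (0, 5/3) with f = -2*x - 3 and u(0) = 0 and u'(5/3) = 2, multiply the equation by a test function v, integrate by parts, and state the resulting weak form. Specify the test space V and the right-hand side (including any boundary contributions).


V = {v ∈ H^1(0, 5/3) : v(0) = 0} (test functions vanish at x = 0 where u is specified); weak form: ∫_0^5/3 u'v' dx = ∫_0^5/3 (-2*x - 3) v dx + 2·v(5/3) for all v ∈ V.

Multiply both sides by a test function v and integrate from 0 to 5/3:
  ∫_0^5/3 −u''(x) v(x) dx = ∫_0^5/3 f(x) v(x) dx.
Integrate the LHS by parts once:
  ∫_0^5/3 −u'' v dx = −[u'(x) v(x)]_0^5/3 + ∫_0^5/3 u'(x) v'(x) dx.
Thus ∫_0^5/3 u'(x) v'(x) dx = ∫_0^5/3 f(x) v(x) dx + [u'(x) v(x)]_0^5/3.
Choose V so that boundary terms are either known or forced to vanish.
Mixed BC: u(0) = 0 (Dirichlet) and u'(5/3) = 2 (Neumann). Define V = {v ∈ H^1(0, 5/3) : v(0) = 0}. Then [u' v]_0^5/3 = u'(5/3)·v(5/3) − u'(0)·0 = 2·v(5/3).
Weak formulation: find u (satisfying any essential BC) such that ∫_0^5/3 u'(x) v'(x) dx = ∫_0^5/3 f v dx + 2·v(5/3) for all v ∈ V (Dirichlet at 0 absorbed into V; Neumann datum at x = 5/3 contributes the boundary term).
Substituting f(x) = -2*x - 3, the right-hand side is ∫_0^5/3 (-2*x - 3) v dx + 2·v(5/3).


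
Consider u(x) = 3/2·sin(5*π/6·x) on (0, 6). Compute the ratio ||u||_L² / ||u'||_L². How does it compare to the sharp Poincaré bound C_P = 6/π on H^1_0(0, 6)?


||u||_L² / ||u'||_L² = 6/(5*π) < C_P = 6/π.

u(x) = 3/2·sin(5*π/6·x), so u'(x) = 5*π*cos(5*π*x/6)/4.
Writing u(x) = A·sin(kπx/L) with A = 3/2 and k = 5, use ∫_0^L sin²(kπx/L) dx = L/2 and ∫_0^L cos²(kπx/L) dx = L/2.
u² = 9/4·sin²(5*π/6·x) and (u')² = 25*π^2/16·cos²(5*π/6·x), and each of sin², cos² integrates to L/2 = 3 over (0, 6).
∫_0^6 u² dx = 27/4, so ||u||_L² = 3*sqrt(3)/2.
∫_0^6 (u')² dx = 75*π^2/16, so ||u'||_L² = 5*sqrt(3)*π/4.
Ratio ||u||_L² / ||u'||_L² = 6/(5*π).
Sharp Poincaré constant on H^1_0(0, 6) is C_P = L/π = 6/π, achieved by sin(π/6·x).
This is the k = 5 harmonic; the ratio L/(kπ) is strictly less than C_P = L/π, consistent with the sharp inequality ||u||_L² ≤ C_P ||u'||_L².


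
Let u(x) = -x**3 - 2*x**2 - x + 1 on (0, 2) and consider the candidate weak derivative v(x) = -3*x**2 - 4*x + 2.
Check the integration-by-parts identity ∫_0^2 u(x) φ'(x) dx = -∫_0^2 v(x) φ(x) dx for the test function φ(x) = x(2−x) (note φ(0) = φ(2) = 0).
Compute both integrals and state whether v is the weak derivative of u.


LHS = 172/15, RHS = 112/15. No, v is not the weak derivative of u.

u(x) = -x**3 - 2*x**2 - x + 1, classical derivative u'(x) = -3*x**2 - 4*x - 1.
φ(x) = x(2−x), so φ'(x) = 2 - 2*x.
Note φ(0) = φ(2) = 0, so the boundary term u·φ vanishes.
LHS = ∫_0^2 u(x) φ'(x) dx = ∫_0^2 (2*x^4 + 2*x^3 - 2*x^2 - 4*x + 2) dx. Term by term:
  ∫_0^2 2*x^4 dx = 64/5;  ∫_0^2 2*x^3 dx = 8;  ∫_0^2 -2*x^2 dx = -16/3;
  ∫_0^2 -4*x dx = -8;  ∫_0^2 2 dx = 4.
Sum: 64/5 + 8 − 16/3 − 8 + 4 = 172/15.
So LHS = 172/15.
∫_0^2 v(x) φ(x) dx = ∫_0^2 (3*x^4 - 2*x^3 - 10*x^2 + 4*x) dx. Term by term:
  ∫_0^2 3*x^4 dx = 96/5;  ∫_0^2 -2*x^3 dx = -8;  ∫_0^2 -10*x^2 dx = -80/3;
  ∫_0^2 4*x dx = 8.
Sum: 96/5 − 8 − 80/3 + 8 = -112/15.
So RHS = -∫_0^2 v(x) φ(x) dx = 112/15.
LHS − RHS = 4 ≠ 0, so the identity fails.
(For a valid weak derivative the identity must hold for EVERY test function, in particular this one. The failure shows v is NOT the weak derivative of u.)
Correct weak derivative would be u'(x) = -3*x**2 - 4*x - 1.


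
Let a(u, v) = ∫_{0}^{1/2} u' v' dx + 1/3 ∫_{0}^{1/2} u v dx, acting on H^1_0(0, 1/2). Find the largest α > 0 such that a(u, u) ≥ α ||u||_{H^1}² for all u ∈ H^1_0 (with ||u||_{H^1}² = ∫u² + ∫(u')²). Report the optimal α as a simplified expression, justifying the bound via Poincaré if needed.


α = (1 + 12*π^2)/(3*(1 + 4*π^2))

Coercivity of a(·,·) on H^1_0(0, 1/2) means a(u, u) ≥ α ||u||_{H^1}² for every u ∈ H^1_0.
The interval has length L = 1/2, and Poincaré/coercivity depend only on L. Here a(u, u) = ∫(u')² + (1/3)·∫u².
Here 0 < c = 1/3 < 1. The condition a(u,u) ≥ α||u||_{H^1}² reads (1−α)∫(u')² ≥ (α−c)∫u². Any admissible α is ≤ 1 (rapidly oscillating u have ∫u²/∫(u')² → 0), and α = 1 would force 0 ≥ (1−c)∫u², impossible since c < 1; so 1−α > 0. By the sharp Poincaré inequality on H^1_0 of an interval of length L, ∫(u')² ≥ (π/L)²∫u² with equality for the first sine mode sin(π(x−x₀)/L) (x₀ the left endpoint), so the inequality holds for all u iff (1−α)(π/L)² ≥ α − c, i.e. α ≤ ((π/L)² + c)/((π/L)² + 1) = (1 + c(L/π)²)/(1 + (L/π)²). With (π/L)² = 4*π^2 and c = 1/3, the largest admissible constant is α = ((π/L)² + c)/((π/L)² + 1).
Simplifying, α = (1 + 12*π^2)/(3*(1 + 4*π^2)).


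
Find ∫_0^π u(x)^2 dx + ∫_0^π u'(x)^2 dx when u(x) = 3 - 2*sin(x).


||u||_{H^1(0,π)}^2 = -24 + 13*π

u'(x) = -2*cos(x).
Expand u² and (u')² and integrate term by term on (0, π), using: for integers n ≥ 1, ∫_0^π sin²(nx) dx = ∫_0^π cos²(nx) dx = π/2; for n ≠ n', ∫_0^π sin(nx)sin(n'x) dx = ∫_0^π cos(nx)cos(n'x) dx = 0; and by product-to-sum, ∫_0^π sin(nx)cos(n'x) dx = ½∫_0^π [sin((n+n')x) + sin((n−n')x)] dx, which is 0 when n+n' is even and 2n/(n²−n'²) when n+n' is odd (it need not vanish on (0, π)). For the constant mode: ∫_0^π 1 dx = π, ∫_0^π cos(nx) dx = 0, ∫_0^π sin(nx) dx = (1−(−1)^n)/n.
  u² squared terms: (3)²·∫1 dx = 9·π = 9*π;  (-2)²·∫sin(x)² dx = 4·π/2 = 2*π.
  u² cross terms: 2·(3)·(-2)·∫1·sin(x) dx = -12·(2) = -24.
  So ∫_0^π u² dx = 9*π + 2*π − 24 = -24 + 11*π.
  (u')² squared terms: (-2)²·∫cos(x)² dx = 4·π/2 = 2*π.
  So ∫_0^π (u')² dx = 2*π.
||u||_{H^1}^2 = (-24 + 11*π) + (2*π) = -24 + 13*π.


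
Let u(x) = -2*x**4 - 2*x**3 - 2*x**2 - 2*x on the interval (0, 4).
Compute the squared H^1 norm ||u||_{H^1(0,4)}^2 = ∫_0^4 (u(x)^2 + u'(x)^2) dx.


||u||_{H^1}^2 = 146802224/315

The H^1 norm (squared) on an interval (0, L) is
  ||u||_{H^1}^2 = ∫_0^L u(x)^2 dx + ∫_0^L u'(x)^2 dx.
Compute u'(x) = -8*x**3 - 6*x**2 - 4*x - 2.
Then u(x)^2 = 4*x**8 + 8*x**7 + 12*x**6 + 16*x**5 + 12*x**4 + 8*x**3 + 4*x**2 and u'(x)^2 = 64*x**6 + 96*x**5 + 100*x**4 + 80*x**3 + 40*x**2 + 16*x + 4.
Integrate each monomial from 0 to 4 using ∫_0^4 c·x^n dx = c·4^(n+1)/(n+1):
  ∫_0^4 u(x)^2 dx = ∫_0^4 (4*x^8 + 8*x^7 + 12*x^6 + 16*x^5 + 12*x^4 + 8*x^3 + 4*x^2) dx. Term by term:
    ∫_0^4 4*x^8 dx = 1048576/9;  ∫_0^4 8*x^7 dx = 65536;  ∫_0^4 12*x^6 dx = 196608/7;
    ∫_0^4 16*x^5 dx = 32768/3;  ∫_0^4 12*x^4 dx = 12288/5;  ∫_0^4 8*x^3 dx = 512;
    ∫_0^4 4*x^2 dx = 256/3.
  Sum: 1048576/9 + 65536 + 196608/7 + 32768/3 + 12288/5 + 512 + 256/3 = 70594304/315.
  ∫_0^4 u'(x)^2 dx = ∫_0^4 (64*x^6 + 96*x^5 + 100*x^4 + 80*x^3 + 40*x^2 + 16*x + 4) dx. Term by term:
    ∫_0^4 64*x^6 dx = 1048576/7;  ∫_0^4 96*x^5 dx = 65536;  ∫_0^4 100*x^4 dx = 20480;
    ∫_0^4 80*x^3 dx = 5120;  ∫_0^4 40*x^2 dx = 2560/3;  ∫_0^4 16*x dx = 128;
    ∫_0^4 4 dx = 16.
  Sum: 1048576/7 + 65536 + 20480 + 5120 + 2560/3 + 128 + 16 = 5080528/21.
Adding: ||u||_{H^1}^2 = 70594304/315 + 5080528/21 = 146802224/315.


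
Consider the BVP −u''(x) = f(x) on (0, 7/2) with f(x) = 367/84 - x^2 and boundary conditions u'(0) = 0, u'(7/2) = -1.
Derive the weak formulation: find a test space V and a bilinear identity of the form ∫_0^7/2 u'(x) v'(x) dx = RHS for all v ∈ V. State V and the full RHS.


V = H^1(0, 7/2) (v unrestricted at boundary; u is determined up to an additive constant); weak form: ∫_0^7/2 u'v' dx = ∫_0^7/2 (367/84 - x^2) v dx − v(7/2) for all v ∈ V.

Multiply both sides by a test function v and integrate from 0 to 7/2:
  ∫_0^7/2 −u''(x) v(x) dx = ∫_0^7/2 f(x) v(x) dx.
Integrate the LHS by parts once:
  ∫_0^7/2 −u'' v dx = −[u'(x) v(x)]_0^7/2 + ∫_0^7/2 u'(x) v'(x) dx.
Thus ∫_0^7/2 u'(x) v'(x) dx = ∫_0^7/2 f(x) v(x) dx + [u'(x) v(x)]_0^7/2.
Choose V so that boundary terms are either known or forced to vanish.
u has inhomogeneous Neumann u'(0) = 0, u'(7/2) = -1. [u' v]_0^7/2 = (-1)·v(7/2) − (0)·v(0) = − v(7/2). Take V = H^1(0, 7/2); boundary term becomes part of RHS.
Weak formulation: find u (satisfying any essential BC) such that ∫_0^7/2 u'(x) v'(x) dx = ∫_0^7/2 f v dx − v(7/2) for all v ∈ V (Neumann data are natural BCs: they enter the RHS as boundary terms).
Substituting f(x) = 367/84 - x^2, the right-hand side is ∫_0^7/2 (367/84 - x^2) v dx − v(7/2).
Compatibility check (pure Neumann): taking v ≡ 1 ∈ V gives 0 = ∫_0^7/2 f dx + (-1) − (0), i.e. ∫_0^7/2 f dx must equal u'(0) − u'(7/2) = 1. Indeed ∫_0^7/2 (367/84 - x^2) dx = 1, so the data are compatible. The solution is then unique only up to an additive constant (fix it e.g. by requiring ∫_0^7/2 u dx = 0).
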